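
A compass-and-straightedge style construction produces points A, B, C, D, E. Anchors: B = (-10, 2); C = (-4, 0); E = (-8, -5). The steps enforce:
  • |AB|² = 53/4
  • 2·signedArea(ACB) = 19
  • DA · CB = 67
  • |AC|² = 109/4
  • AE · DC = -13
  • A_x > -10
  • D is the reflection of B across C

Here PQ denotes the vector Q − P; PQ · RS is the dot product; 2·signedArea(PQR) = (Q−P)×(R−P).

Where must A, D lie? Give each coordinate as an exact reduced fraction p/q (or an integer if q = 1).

1. A_x = -9  [line -2·x + -6·y + -27 = 0 ∩ |AB|² = 53/4]
2. A_y = -3/2  [line -2·x + -6·y + -27 = 0 ∩ |AB|² = 53/4]
   → A = (-9, -3/2)
3. D_x = 2  [D is the reflection of B across C]
4. D_y = -2  [D is the reflection of B across C]
   → D = (2, -2)

A = (-9, -3/2)
D = (2, -2)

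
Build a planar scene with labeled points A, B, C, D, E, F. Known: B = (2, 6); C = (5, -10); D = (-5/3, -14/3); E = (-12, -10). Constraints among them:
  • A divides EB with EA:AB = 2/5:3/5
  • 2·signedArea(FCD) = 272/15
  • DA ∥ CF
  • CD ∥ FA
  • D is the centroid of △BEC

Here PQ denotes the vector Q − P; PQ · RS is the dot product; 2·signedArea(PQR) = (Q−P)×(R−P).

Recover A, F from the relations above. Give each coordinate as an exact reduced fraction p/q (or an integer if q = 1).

A = (-32/5, -18/5)
F = (4/15, -134/15)

1. A_x = -32/5  [A divides EB with EA:AB = 2/5:3/5]
2. A_y = -18/5  [A divides EB with EA:AB = 2/5:3/5]
   → A = (-32/5, -18/5)
3. F_x = 4/15  [CD ∥ FA ∩ DA ∥ CF]
4. F_y = -134/15  [CD ∥ FA ∩ DA ∥ CF]
   → F = (4/15, -134/15)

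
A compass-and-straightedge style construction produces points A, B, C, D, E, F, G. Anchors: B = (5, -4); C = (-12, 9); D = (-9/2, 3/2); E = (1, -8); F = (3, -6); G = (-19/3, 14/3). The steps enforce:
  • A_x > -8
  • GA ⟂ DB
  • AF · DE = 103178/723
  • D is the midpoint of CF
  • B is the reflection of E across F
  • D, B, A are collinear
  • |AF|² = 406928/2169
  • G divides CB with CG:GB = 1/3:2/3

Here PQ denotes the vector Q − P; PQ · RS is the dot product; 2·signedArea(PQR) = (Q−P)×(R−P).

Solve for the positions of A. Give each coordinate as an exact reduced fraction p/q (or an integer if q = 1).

1. A_x = -5239/723  [D, B, A are collinear ∩ GA ⟂ DB]
2. A_y = 2234/723  [D, B, A are collinear ∩ GA ⟂ DB]
   → A = (-5239/723, 2234/723)

A = (-5239/723, 2234/723)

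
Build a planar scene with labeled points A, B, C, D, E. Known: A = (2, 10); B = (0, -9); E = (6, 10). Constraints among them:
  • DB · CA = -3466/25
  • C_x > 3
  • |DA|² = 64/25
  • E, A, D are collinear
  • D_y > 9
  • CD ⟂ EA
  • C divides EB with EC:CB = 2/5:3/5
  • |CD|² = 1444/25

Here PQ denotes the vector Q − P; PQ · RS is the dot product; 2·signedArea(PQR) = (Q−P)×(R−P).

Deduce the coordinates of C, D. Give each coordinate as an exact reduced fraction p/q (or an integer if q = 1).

C = (18/5, 12/5)
D = (18/5, 10)

1. C_x = 18/5  [C divides EB with EC:CB = 2/5:3/5]
2. C_y = 12/5  [C divides EB with EC:CB = 2/5:3/5]
   → C = (18/5, 12/5)
3. D_x = 18/5  [E, A, D are collinear ∩ CD ⟂ EA]
4. D_y = 10  [E, A, D are collinear ∩ CD ⟂ EA]
   → D = (18/5, 10)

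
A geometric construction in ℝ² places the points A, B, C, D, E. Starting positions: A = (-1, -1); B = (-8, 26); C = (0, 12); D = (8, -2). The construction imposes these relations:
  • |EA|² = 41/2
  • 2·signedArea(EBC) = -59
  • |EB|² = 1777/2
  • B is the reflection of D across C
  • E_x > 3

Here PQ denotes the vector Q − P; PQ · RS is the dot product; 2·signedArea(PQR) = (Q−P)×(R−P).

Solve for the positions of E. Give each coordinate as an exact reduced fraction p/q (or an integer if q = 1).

1. E_x = 7/2  [line 14·x + 8·y + -37 = 0 ∩ |EA|² = 41/2]
2. E_y = -3/2  [line 14·x + 8·y + -37 = 0 ∩ |EA|² = 41/2]
   → E = (7/2, -3/2)

E = (7/2, -3/2)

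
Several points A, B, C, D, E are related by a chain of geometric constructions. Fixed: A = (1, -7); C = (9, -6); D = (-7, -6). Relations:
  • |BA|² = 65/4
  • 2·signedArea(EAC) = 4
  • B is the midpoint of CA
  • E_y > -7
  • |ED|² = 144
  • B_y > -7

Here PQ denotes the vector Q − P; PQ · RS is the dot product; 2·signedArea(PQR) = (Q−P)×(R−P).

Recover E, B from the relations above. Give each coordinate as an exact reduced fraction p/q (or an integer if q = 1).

B = (5, -13/2)
E = (5, -6)

1. E_x = 5  [line -1·x + 8·y + 53 = 0 ∩ |ED|² = 144]
2. E_y = -6  [line -1·x + 8·y + 53 = 0 ∩ |ED|² = 144]
   → E = (5, -6)
3. B_x = 5  [B is the midpoint of CA]
4. B_y = -13/2  [B is the midpoint of CA]
   → B = (5, -13/2)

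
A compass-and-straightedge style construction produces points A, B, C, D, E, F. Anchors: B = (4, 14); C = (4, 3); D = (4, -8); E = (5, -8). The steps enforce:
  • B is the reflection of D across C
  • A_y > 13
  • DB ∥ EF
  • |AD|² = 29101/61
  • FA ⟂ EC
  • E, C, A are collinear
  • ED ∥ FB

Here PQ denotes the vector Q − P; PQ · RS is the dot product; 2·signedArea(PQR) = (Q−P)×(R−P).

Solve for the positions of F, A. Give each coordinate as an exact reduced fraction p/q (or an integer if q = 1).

A = (184/61, 843/61)
F = (5, 14)

1. F_x = 5  [ED ∥ FB ∩ DB ∥ EF]
2. F_y = 14  [ED ∥ FB ∩ DB ∥ EF]
   → F = (5, 14)
3. A_x = 184/61  [E, C, A are collinear ∩ FA ⟂ EC]
4. A_y = 843/61  [E, C, A are collinear ∩ FA ⟂ EC]
   → A = (184/61, 843/61)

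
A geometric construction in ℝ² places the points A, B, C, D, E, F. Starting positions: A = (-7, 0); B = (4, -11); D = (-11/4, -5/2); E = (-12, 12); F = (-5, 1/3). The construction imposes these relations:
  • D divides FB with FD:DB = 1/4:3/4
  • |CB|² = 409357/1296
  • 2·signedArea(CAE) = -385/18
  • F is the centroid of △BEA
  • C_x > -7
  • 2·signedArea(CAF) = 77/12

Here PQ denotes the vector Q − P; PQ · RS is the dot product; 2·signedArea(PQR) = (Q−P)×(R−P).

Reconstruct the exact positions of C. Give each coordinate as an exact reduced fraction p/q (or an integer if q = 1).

C = (-79/12, 59/18)

1. C_x = -79/12  [2·signedArea(CAE) = -385/18 ∩ 2·signedArea(CAF) = 77/12]
2. C_y = 59/18  [2·signedArea(CAE) = -385/18 ∩ 2·signedArea(CAF) = 77/12]
   → C = (-79/12, 59/18)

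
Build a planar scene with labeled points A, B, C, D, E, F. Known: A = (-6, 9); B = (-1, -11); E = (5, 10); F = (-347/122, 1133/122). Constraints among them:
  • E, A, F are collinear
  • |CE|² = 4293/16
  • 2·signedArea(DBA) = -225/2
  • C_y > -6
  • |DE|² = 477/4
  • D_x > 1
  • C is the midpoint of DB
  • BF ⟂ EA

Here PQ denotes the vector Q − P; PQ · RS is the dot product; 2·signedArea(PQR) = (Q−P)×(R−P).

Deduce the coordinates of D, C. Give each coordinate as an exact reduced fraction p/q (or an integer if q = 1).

1. D_x = 2  [line -20·x + -5·y + 75/2 = 0 ∩ |DE|² = 477/4]
2. D_y = -1/2  [line -20·x + -5·y + 75/2 = 0 ∩ |DE|² = 477/4]
   → D = (2, -1/2)
3. C_x = 1/2  [C is the midpoint of DB]
4. C_y = -23/4  [C is the midpoint of DB]
   → C = (1/2, -23/4)

C = (1/2, -23/4)
D = (2, -1/2)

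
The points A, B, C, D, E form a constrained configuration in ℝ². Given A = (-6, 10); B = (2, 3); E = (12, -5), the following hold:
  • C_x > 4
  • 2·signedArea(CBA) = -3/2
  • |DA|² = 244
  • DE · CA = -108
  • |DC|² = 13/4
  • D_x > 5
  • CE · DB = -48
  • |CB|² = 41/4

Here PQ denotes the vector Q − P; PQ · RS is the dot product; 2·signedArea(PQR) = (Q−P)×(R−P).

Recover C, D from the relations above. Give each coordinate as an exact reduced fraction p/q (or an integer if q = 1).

1. C_x = 9/2  [line -7·x + -8·y + 79/2 = 0 ∩ |CB|² = 41/4]
2. C_y = 1  [line -7·x + -8·y + 79/2 = 0 ∩ |CB|² = 41/4]
   → C = (9/2, 1)
3. D_x = 6  [DE · CA = -108 ∩ CE · DB = -48]
4. D_y = 0  [DE · CA = -108 ∩ CE · DB = -48]
   → D = (6, 0)

C = (9/2, 1)
D = (6, 0)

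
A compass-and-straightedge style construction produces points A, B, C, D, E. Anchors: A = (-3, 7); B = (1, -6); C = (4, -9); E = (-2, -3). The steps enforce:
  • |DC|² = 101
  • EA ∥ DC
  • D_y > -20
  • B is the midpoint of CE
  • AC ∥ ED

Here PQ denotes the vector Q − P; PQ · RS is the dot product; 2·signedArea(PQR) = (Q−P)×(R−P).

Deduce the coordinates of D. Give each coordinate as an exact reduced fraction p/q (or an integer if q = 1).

D = (5, -19)

1. D_x = 5  [EA ∥ DC ∩ AC ∥ ED]
2. D_y = -19  [EA ∥ DC ∩ AC ∥ ED]
   → D = (5, -19)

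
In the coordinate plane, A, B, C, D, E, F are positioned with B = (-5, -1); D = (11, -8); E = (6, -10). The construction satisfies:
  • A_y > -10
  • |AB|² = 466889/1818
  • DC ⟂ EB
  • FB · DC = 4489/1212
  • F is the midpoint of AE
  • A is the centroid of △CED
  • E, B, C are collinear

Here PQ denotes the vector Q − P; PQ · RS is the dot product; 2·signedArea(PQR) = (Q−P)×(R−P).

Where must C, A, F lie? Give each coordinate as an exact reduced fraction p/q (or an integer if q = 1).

1. C_x = 1619/202  [E, B, C are collinear ∩ DC ⟂ EB]
2. C_y = -2353/202  [E, B, C are collinear ∩ DC ⟂ EB]
   → C = (1619/202, -2353/202)
3. A_x = 5053/606  [A is the centroid of △CED]
4. A_y = -5989/606  [A is the centroid of △CED]
   → A = (5053/606, -5989/606)
5. F_x = 8689/1212  [F is the midpoint of AE]
6. F_y = -12049/1212  [F is the midpoint of AE]
   → F = (8689/1212, -12049/1212)

A = (5053/606, -5989/606)
C = (1619/202, -2353/202)
F = (8689/1212, -12049/1212)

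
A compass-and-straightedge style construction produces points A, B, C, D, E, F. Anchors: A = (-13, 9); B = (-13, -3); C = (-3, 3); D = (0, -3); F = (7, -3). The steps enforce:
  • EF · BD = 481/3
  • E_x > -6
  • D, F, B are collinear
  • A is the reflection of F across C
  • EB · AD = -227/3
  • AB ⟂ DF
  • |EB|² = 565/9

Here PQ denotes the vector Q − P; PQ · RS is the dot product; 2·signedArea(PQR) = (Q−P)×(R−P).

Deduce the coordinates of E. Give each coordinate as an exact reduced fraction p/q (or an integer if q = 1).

E = (-16/3, -1)

1. E_x = -16/3  [EB · AD = -227/3 ∩ EF · BD = 481/3]
2. E_y = -1  [EB · AD = -227/3 ∩ EF · BD = 481/3]
   → E = (-16/3, -1)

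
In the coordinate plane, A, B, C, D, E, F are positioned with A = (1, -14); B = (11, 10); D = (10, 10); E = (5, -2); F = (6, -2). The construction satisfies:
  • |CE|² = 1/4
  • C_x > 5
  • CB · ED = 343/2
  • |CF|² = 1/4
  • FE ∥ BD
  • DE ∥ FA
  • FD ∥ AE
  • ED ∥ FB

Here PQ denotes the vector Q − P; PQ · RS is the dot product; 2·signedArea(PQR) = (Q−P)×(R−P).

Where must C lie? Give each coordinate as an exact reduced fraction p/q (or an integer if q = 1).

C = (11/2, -2)

1. C_x = 11/2  [line -5·x + -12·y + 7/2 = 0 ∩ |CE|² = 1/4]
2. C_y = -2  [line -5·x + -12·y + 7/2 = 0 ∩ |CE|² = 1/4]
   → C = (11/2, -2)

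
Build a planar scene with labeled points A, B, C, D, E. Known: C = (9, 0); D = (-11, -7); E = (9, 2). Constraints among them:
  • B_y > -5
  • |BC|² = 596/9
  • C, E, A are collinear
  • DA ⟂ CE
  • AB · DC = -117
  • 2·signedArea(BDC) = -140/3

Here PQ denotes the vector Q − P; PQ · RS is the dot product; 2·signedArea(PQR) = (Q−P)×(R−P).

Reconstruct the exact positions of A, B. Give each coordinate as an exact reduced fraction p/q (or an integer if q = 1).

1. A_x = 9  [C, E, A are collinear ∩ DA ⟂ CE]
2. A_y = -7  [C, E, A are collinear ∩ DA ⟂ CE]
   → A = (9, -7)
3. B_x = 7/3  [2·signedArea(BDC) = -140/3 ∩ AB · DC = -117]
4. B_y = -14/3  [2·signedArea(BDC) = -140/3 ∩ AB · DC = -117]
   → B = (7/3, -14/3)

A = (9, -7)
B = (7/3, -14/3)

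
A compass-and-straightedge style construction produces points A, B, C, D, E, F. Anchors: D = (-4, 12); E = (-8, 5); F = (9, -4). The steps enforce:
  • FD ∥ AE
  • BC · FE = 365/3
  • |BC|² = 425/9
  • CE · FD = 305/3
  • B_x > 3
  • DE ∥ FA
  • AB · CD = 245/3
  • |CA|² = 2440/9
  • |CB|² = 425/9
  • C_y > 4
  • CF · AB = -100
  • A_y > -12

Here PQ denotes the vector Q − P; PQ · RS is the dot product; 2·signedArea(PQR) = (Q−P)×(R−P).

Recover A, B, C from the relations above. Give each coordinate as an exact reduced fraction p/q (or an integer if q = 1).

1. A_x = 5  [FD ∥ AE ∩ DE ∥ FA]
2. A_y = -11  [FD ∥ AE ∩ DE ∥ FA]
   → A = (5, -11)
3. C_x = -1  [line 13·x + -16·y + 247/3 = 0 ∩ |CA|² = 2440/9]
4. C_y = 13/3  [line 13·x + -16·y + 247/3 = 0 ∩ |CA|² = 2440/9]
   → C = (-1, 13/3)
5. B_x = 10/3  [BC · FE = 365/3 ∩ AB · CD = 245/3]
6. B_y = -1  [BC · FE = 365/3 ∩ AB · CD = 245/3]
   → B = (10/3, -1)

A = (5, -11)
B = (10/3, -1)
C = (-1, 13/3)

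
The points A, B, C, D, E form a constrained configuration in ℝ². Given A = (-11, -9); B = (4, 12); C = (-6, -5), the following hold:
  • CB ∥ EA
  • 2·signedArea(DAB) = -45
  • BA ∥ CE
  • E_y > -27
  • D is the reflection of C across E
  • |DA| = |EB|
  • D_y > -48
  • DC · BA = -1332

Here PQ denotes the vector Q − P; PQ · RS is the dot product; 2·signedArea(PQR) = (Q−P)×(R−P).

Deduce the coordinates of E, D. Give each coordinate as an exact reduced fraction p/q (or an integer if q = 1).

1. E_x = -21  [CB ∥ EA ∩ BA ∥ CE]
2. E_y = -26  [CB ∥ EA ∩ BA ∥ CE]
   → E = (-21, -26)
3. D_x = -36  [D is the reflection of C across E]
4. D_y = -47  [D is the reflection of C across E]
   → D = (-36, -47)

D = (-36, -47)
E = (-21, -26)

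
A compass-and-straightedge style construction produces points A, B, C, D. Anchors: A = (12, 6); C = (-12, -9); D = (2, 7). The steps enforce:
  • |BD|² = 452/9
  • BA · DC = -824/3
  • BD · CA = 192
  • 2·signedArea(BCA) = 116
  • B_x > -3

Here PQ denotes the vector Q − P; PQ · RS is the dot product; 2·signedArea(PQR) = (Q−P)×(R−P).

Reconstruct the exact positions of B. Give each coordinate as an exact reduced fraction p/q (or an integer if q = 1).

B = (-8/3, 5/3)

1. B_x = -8/3  [2·signedArea(BCA) = 116 ∩ BD · CA = 192]
2. B_y = 5/3  [2·signedArea(BCA) = 116 ∩ BD · CA = 192]
   → B = (-8/3, 5/3)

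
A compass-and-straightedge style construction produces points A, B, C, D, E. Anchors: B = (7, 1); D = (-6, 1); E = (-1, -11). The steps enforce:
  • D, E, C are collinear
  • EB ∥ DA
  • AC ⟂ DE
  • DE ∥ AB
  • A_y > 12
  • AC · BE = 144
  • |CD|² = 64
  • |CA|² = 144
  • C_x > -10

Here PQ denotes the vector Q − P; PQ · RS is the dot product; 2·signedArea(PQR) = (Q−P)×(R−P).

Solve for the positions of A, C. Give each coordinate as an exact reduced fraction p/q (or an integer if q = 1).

1. A_x = 2  [DE ∥ AB ∩ EB ∥ DA]
2. A_y = 13  [DE ∥ AB ∩ EB ∥ DA]
   → A = (2, 13)
3. C_x = -118/13  [D, E, C are collinear ∩ AC ⟂ DE]
4. C_y = 109/13  [D, E, C are collinear ∩ AC ⟂ DE]
   → C = (-118/13, 109/13)

A = (2, 13)
C = (-118/13, 109/13)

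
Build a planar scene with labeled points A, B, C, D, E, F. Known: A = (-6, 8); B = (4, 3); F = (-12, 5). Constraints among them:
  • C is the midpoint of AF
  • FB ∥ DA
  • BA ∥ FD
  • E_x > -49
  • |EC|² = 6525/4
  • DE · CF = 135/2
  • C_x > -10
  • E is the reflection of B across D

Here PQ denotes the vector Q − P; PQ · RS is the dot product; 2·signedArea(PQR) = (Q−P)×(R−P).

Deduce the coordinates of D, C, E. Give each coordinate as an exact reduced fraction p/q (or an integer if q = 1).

C = (-9, 13/2)
D = (-22, 10)
E = (-48, 17)

1. D_x = -22  [FB ∥ DA ∩ BA ∥ FD]
2. D_y = 10  [FB ∥ DA ∩ BA ∥ FD]
   → D = (-22, 10)
3. C_x = -9  [C is the midpoint of AF]
4. C_y = 13/2  [C is the midpoint of AF]
   → C = (-9, 13/2)
5. E_x = -48  [E is the reflection of B across D]
6. E_y = 17  [E is the reflection of B across D]
   → E = (-48, 17)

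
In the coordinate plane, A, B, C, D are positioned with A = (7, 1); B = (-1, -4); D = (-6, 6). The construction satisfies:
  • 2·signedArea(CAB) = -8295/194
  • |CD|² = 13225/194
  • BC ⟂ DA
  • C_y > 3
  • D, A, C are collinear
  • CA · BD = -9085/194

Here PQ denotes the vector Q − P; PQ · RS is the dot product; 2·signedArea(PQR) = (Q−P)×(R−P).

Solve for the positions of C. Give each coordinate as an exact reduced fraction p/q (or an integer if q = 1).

1. C_x = 331/194  [D, A, C are collinear ∩ BC ⟂ DA]
2. C_y = 589/194  [D, A, C are collinear ∩ BC ⟂ DA]
   → C = (331/194, 589/194)

C = (331/194, 589/194)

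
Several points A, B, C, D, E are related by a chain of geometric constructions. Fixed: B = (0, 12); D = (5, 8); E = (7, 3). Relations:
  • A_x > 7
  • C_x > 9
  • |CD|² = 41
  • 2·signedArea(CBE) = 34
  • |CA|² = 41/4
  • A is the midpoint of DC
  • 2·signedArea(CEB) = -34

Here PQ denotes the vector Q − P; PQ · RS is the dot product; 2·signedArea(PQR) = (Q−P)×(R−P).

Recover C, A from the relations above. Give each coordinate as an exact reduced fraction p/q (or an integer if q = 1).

A = (15/2, 6)
C = (10, 4)

1. C_x = 10  [line 9·x + 7·y + -118 = 0 ∩ |CD|² = 41]
2. C_y = 4  [line 9·x + 7·y + -118 = 0 ∩ |CD|² = 41]
   → C = (10, 4)
3. A_x = 15/2  [A is the midpoint of DC]
4. A_y = 6  [A is the midpoint of DC]
   → A = (15/2, 6)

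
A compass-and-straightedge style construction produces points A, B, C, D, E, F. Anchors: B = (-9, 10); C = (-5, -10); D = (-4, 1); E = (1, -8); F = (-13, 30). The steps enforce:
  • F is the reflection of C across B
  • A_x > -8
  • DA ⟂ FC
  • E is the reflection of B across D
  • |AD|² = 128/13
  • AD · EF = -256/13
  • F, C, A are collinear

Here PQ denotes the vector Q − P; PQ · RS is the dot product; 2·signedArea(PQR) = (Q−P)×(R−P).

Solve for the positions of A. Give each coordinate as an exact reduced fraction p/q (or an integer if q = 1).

1. A_x = -92/13  [F, C, A are collinear ∩ DA ⟂ FC]
2. A_y = 5/13  [F, C, A are collinear ∩ DA ⟂ FC]
   → A = (-92/13, 5/13)

A = (-92/13, 5/13)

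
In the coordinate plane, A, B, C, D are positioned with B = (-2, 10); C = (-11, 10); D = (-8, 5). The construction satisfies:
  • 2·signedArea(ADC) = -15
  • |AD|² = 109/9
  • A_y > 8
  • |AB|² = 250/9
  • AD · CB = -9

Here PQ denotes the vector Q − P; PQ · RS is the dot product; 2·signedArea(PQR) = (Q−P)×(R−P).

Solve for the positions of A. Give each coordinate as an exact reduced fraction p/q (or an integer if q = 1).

1. A_x = -7  [2·signedArea(ADC) = -15 ∩ AD · CB = -9]
2. A_y = 25/3  [2·signedArea(ADC) = -15 ∩ AD · CB = -9]
   → A = (-7, 25/3)

A = (-7, 25/3)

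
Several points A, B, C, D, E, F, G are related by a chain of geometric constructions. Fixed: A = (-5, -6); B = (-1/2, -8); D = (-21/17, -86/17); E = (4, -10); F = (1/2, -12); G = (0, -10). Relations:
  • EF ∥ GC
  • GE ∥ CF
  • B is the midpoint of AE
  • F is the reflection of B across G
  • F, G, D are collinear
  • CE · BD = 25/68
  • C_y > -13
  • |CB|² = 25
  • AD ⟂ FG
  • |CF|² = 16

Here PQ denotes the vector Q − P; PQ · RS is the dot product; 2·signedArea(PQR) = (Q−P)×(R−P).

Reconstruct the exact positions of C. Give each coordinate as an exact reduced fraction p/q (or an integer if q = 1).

C = (-7/2, -12)

1. C_x = -7/2  [GE ∥ CF ∩ EF ∥ GC]
2. C_y = -12  [GE ∥ CF ∩ EF ∥ GC]
   → C = (-7/2, -12)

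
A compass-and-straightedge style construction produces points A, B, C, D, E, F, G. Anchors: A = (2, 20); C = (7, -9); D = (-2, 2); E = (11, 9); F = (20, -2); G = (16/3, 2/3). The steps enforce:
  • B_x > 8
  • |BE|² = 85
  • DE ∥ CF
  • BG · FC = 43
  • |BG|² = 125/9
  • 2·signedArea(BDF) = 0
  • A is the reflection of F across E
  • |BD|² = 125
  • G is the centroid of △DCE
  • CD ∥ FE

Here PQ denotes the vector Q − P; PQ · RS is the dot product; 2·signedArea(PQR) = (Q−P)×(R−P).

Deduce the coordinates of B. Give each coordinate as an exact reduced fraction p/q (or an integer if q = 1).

B = (9, 0)

1. B_x = 9  [2·signedArea(BDF) = 0 ∩ BG · FC = 43]
2. B_y = 0  [2·signedArea(BDF) = 0 ∩ BG · FC = 43]
   → B = (9, 0)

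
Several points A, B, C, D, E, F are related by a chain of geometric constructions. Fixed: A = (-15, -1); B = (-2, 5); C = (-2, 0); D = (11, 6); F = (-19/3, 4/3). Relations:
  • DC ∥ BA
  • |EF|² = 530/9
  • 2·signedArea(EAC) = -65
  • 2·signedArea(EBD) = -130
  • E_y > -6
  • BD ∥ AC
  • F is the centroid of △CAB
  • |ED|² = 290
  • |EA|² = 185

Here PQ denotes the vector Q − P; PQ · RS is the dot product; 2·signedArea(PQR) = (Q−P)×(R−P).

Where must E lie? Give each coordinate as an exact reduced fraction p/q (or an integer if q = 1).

E = (-2, -5)

1. E_x = -2  [line -1·x + 13·y + 63 = 0 ∩ |EA|² = 185]
2. E_y = -5  [line -1·x + 13·y + 63 = 0 ∩ |EA|² = 185]
   → E = (-2, -5)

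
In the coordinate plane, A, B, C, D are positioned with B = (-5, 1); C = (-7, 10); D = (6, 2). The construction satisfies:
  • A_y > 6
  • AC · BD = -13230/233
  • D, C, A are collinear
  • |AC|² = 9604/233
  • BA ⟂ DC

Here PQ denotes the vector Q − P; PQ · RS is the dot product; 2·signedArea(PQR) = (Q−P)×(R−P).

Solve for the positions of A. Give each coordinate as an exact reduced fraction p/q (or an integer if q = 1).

1. A_x = -357/233  [D, C, A are collinear ∩ BA ⟂ DC]
2. A_y = 1546/233  [D, C, A are collinear ∩ BA ⟂ DC]
   → A = (-357/233, 1546/233)

A = (-357/233, 1546/233)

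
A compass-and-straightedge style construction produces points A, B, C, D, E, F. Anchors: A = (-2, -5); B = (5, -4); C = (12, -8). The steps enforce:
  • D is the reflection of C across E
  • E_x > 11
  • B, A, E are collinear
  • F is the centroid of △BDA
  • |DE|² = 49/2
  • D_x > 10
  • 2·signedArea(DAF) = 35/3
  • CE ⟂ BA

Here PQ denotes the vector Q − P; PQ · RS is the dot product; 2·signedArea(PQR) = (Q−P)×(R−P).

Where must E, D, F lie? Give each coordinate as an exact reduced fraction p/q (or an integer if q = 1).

D = (53/5, 9/5)
E = (113/10, -31/10)
F = (68/15, -12/5)

1. E_x = 113/10  [B, A, E are collinear ∩ CE ⟂ BA]
2. E_y = -31/10  [B, A, E are collinear ∩ CE ⟂ BA]
   → E = (113/10, -31/10)
3. D_x = 53/5  [D is the reflection of C across E]
4. D_y = 9/5  [D is the reflection of C across E]
   → D = (53/5, 9/5)
5. F_x = 68/15  [F is the centroid of △BDA]
6. F_y = -12/5  [F is the centroid of △BDA]
   → F = (68/15, -12/5)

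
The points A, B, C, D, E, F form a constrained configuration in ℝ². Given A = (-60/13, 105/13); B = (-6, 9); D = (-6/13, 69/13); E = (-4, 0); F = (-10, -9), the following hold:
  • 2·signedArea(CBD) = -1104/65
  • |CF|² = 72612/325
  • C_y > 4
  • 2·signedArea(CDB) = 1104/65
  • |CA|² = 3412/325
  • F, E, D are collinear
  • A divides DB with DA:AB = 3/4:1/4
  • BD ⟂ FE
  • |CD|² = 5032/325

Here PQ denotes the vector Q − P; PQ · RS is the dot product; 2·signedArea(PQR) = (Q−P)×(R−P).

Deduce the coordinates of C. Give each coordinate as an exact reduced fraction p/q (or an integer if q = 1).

C = (-284/65, 63/13)

1. C_x = -284/65  [line 48/13·x + 72/13·y + -696/65 = 0 ∩ |CF|² = 72612/325]
2. C_y = 63/13  [line 48/13·x + 72/13·y + -696/65 = 0 ∩ |CF|² = 72612/325]
   → C = (-284/65, 63/13)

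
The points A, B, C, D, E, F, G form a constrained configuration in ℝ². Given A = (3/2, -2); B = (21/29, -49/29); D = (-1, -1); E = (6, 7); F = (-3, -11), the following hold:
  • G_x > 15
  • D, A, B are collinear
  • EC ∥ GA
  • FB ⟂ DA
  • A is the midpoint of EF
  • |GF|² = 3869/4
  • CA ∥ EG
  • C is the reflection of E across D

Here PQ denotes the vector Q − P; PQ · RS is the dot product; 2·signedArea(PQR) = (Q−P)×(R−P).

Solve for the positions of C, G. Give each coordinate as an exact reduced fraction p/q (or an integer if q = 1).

C = (-8, -9)
G = (31/2, 14)

1. C_x = -8  [C is the reflection of E across D]
2. C_y = -9  [C is the reflection of E across D]
   → C = (-8, -9)
3. G_x = 31/2  [EC ∥ GA ∩ CA ∥ EG]
4. G_y = 14  [EC ∥ GA ∩ CA ∥ EG]
   → G = (31/2, 14)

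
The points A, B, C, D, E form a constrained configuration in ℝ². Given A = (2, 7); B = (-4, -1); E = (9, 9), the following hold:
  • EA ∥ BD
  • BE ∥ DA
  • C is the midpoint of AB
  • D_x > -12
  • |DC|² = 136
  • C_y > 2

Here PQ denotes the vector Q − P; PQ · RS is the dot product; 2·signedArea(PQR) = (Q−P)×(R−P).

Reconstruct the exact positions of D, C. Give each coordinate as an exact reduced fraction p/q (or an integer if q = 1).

1. D_x = -11  [BE ∥ DA ∩ EA ∥ BD]
2. D_y = -3  [BE ∥ DA ∩ EA ∥ BD]
   → D = (-11, -3)
3. C_x = -1  [C is the midpoint of AB]
4. C_y = 3  [C is the midpoint of AB]
   → C = (-1, 3)

C = (-1, 3)
D = (-11, -3)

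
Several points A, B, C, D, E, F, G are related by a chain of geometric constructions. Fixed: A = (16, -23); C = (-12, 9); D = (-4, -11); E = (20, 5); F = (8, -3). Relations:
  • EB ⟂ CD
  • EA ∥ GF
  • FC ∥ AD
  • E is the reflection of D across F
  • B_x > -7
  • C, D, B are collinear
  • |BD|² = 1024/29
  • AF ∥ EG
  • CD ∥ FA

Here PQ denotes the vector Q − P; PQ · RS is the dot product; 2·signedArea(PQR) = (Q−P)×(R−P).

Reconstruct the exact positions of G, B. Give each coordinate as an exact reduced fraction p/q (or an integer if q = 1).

B = (-180/29, -159/29)
G = (12, 25)

1. G_x = 12  [EA ∥ GF ∩ AF ∥ EG]
2. G_y = 25  [EA ∥ GF ∩ AF ∥ EG]
   → G = (12, 25)
3. B_x = -180/29  [C, D, B are collinear ∩ EB ⟂ CD]
4. B_y = -159/29  [C, D, B are collinear ∩ EB ⟂ CD]
   → B = (-180/29, -159/29)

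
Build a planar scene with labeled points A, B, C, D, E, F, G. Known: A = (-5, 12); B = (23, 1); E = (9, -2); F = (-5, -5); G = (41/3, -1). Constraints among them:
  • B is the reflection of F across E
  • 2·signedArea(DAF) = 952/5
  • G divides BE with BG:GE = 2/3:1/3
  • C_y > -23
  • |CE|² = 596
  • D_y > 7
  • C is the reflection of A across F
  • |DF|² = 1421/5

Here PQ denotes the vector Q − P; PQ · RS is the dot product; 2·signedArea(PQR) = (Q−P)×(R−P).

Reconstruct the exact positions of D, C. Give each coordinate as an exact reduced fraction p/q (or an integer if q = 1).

1. D_x = 31/5  [2·signedArea(DAF) = 952/5]
2. D_y = 38/5  [|DF|² = 1421/5]
   → D = (31/5, 38/5)
3. C_x = -5  [C is the reflection of A across F]
4. C_y = -22  [C is the reflection of A across F]
   → C = (-5, -22)

C = (-5, -22)
D = (31/5, 38/5)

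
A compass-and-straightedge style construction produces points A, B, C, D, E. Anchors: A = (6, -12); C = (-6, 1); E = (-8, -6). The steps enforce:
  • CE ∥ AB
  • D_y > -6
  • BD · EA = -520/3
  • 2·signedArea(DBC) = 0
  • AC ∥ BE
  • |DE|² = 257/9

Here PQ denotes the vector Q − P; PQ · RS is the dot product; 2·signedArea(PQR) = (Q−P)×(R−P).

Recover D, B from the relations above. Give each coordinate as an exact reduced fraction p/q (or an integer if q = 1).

B = (4, -19)
D = (-8/3, -17/3)

1. B_x = 4  [AC ∥ BE ∩ CE ∥ AB]
2. B_y = -19  [AC ∥ BE ∩ CE ∥ AB]
   → B = (4, -19)
3. D_x = -8/3  [2·signedArea(DBC) = 0 ∩ BD · EA = -520/3]
4. D_y = -17/3  [2·signedArea(DBC) = 0 ∩ BD · EA = -520/3]
   → D = (-8/3, -17/3)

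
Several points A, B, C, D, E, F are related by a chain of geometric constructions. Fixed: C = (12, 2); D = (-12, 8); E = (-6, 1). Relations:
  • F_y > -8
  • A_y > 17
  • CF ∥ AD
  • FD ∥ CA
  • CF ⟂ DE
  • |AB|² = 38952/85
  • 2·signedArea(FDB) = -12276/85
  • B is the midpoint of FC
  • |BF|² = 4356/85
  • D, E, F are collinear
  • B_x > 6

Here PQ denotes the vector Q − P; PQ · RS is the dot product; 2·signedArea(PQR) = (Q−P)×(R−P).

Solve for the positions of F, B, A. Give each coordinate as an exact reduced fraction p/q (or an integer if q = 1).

1. F_x = 96/85  [D, E, F are collinear ∩ CF ⟂ DE]
2. F_y = -622/85  [D, E, F are collinear ∩ CF ⟂ DE]
   → F = (96/85, -622/85)
3. B_x = 558/85  [B is the midpoint of FC]
4. B_y = -226/85  [B is the midpoint of FC]
   → B = (558/85, -226/85)
5. A_x = -96/85  [CF ∥ AD ∩ FD ∥ CA]
6. A_y = 1472/85  [CF ∥ AD ∩ FD ∥ CA]
   → A = (-96/85, 1472/85)

A = (-96/85, 1472/85)
B = (558/85, -226/85)
F = (96/85, -622/85)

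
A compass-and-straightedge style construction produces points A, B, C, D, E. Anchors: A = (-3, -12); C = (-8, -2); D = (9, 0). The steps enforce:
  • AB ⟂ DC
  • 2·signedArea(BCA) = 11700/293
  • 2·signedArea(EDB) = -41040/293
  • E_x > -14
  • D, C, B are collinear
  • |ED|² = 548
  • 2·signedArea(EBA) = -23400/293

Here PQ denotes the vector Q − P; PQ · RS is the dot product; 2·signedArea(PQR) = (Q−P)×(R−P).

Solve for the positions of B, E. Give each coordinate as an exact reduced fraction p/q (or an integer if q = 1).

B = (-1239/293, -456/293)
E = (-13, 8)

1. B_x = -1239/293  [D, C, B are collinear ∩ AB ⟂ DC]
2. B_y = -456/293  [D, C, B are collinear ∩ AB ⟂ DC]
   → B = (-1239/293, -456/293)
3. E_x = -13  [2·signedArea(EBA) = -23400/293 ∩ 2·signedArea(EDB) = -41040/293]
4. E_y = 8  [2·signedArea(EBA) = -23400/293 ∩ 2·signedArea(EDB) = -41040/293]
   → E = (-13, 8)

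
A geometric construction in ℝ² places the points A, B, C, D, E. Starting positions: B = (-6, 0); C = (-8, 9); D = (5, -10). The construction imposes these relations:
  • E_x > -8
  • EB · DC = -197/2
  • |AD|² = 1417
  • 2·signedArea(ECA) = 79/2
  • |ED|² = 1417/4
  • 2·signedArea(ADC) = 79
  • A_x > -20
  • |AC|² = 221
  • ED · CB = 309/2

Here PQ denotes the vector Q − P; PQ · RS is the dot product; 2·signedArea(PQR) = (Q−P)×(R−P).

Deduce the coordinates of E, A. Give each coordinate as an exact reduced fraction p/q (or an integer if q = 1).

A = (-19, 19)
E = (-7, 9/2)

1. E_x = -7  [EB · DC = -197/2 ∩ ED · CB = 309/2]
2. E_y = 9/2  [EB · DC = -197/2 ∩ ED · CB = 309/2]
   → E = (-7, 9/2)
3. A_x = -19  [2·signedArea(ECA) = 79/2 ∩ 2·signedArea(ADC) = 79]
4. A_y = 19  [2·signedArea(ECA) = 79/2 ∩ 2·signedArea(ADC) = 79]
   → A = (-19, 19)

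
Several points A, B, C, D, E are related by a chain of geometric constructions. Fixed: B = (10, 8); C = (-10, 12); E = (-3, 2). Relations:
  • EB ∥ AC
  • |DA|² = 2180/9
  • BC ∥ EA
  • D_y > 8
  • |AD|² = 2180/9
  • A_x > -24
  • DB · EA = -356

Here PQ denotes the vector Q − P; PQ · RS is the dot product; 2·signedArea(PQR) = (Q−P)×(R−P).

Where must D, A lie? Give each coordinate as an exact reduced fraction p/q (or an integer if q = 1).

A = (-23, 6)
D = (-23/3, 26/3)

1. A_x = -23  [EB ∥ AC ∩ BC ∥ EA]
2. A_y = 6  [EB ∥ AC ∩ BC ∥ EA]
   → A = (-23, 6)
3. D_x = -23/3  [line 20·x + -4·y + 188 = 0 ∩ |DA|² = 2180/9]
4. D_y = 26/3  [line 20·x + -4·y + 188 = 0 ∩ |DA|² = 2180/9]
   → D = (-23/3, 26/3)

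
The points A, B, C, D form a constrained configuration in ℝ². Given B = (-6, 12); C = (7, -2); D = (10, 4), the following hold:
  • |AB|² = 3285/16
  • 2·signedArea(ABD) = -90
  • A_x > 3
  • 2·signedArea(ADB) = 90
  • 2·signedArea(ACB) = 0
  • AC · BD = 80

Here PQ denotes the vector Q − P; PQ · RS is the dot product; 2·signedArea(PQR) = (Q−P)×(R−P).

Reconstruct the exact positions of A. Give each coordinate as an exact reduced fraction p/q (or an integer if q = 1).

1. A_x = 15/4  [2·signedArea(ACB) = 0 ∩ AC · BD = 80]
2. A_y = 3/2  [2·signedArea(ACB) = 0 ∩ AC · BD = 80]
   → A = (15/4, 3/2)

A = (15/4, 3/2)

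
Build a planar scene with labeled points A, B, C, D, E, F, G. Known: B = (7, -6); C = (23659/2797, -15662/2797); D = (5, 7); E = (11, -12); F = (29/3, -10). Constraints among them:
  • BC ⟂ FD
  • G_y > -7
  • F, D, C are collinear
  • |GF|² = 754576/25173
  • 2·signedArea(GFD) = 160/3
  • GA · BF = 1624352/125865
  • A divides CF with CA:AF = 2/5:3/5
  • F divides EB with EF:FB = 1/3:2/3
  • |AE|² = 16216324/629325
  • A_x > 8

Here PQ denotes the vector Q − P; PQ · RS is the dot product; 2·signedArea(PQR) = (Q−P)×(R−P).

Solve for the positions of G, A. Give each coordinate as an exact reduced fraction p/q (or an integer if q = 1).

A = (375157/41955, -102926/13985)
G = (15499/2797, -17902/2797)

1. G_x = 15499/2797  [line -17·x + -14/3·y + 193/3 = 0 ∩ |GF|² = 754576/25173]
2. G_y = -17902/2797  [line -17·x + -14/3·y + 193/3 = 0 ∩ |GF|² = 754576/25173]
   → G = (15499/2797, -17902/2797)
3. A_x = 375157/41955  [GA · BF = 1624352/125865 ∩ A divides CF with CA:AF = 2/5:3/5]
4. A_y = -102926/13985  [GA · BF = 1624352/125865 ∩ A divides CF with CA:AF = 2/5:3/5]
   → A = (375157/41955, -102926/13985)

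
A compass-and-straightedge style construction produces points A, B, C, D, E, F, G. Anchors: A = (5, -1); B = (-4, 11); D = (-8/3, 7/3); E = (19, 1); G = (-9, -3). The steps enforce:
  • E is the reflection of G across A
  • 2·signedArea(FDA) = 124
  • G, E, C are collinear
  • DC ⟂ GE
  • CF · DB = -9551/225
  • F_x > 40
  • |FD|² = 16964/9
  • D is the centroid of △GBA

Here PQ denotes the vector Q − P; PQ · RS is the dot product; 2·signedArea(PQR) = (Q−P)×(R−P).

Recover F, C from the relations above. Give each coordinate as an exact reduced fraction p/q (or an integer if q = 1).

1. F_x = 122/3  [line 10/3·x + 23/3·y + -133 = 0 ∩ |FD|² = 16964/9]
2. F_y = -1/3  [line 10/3·x + 23/3·y + -133 = 0 ∩ |FD|² = 16964/9]
   → F = (122/3, -1/3)
3. C_x = -307/150  [G, E, C are collinear ∩ DC ⟂ GE]
4. C_y = -301/150  [G, E, C are collinear ∩ DC ⟂ GE]
   → C = (-307/150, -301/150)

C = (-307/150, -301/150)
F = (122/3, -1/3)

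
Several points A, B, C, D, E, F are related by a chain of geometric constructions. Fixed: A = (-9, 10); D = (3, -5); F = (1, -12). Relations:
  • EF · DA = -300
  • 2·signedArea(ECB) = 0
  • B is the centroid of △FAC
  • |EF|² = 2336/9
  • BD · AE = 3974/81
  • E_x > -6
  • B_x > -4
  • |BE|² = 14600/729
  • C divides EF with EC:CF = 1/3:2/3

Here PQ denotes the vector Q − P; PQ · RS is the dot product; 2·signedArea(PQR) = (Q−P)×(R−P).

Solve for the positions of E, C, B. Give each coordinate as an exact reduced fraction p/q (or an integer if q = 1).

B = (-103/27, -38/27)
C = (-31/9, -20/9)
E = (-17/3, 8/3)

1. E_x = -17/3  [line 12·x + -15·y + 108 = 0 ∩ |EF|² = 2336/9]
2. E_y = 8/3  [line 12·x + -15·y + 108 = 0 ∩ |EF|² = 2336/9]
   → E = (-17/3, 8/3)
3. C_x = -31/9  [C divides EF with EC:CF = 1/3:2/3]
4. C_y = -20/9  [C divides EF with EC:CF = 1/3:2/3]
   → C = (-31/9, -20/9)
5. B_x = -103/27  [2·signedArea(ECB) = 0 ∩ B is the centroid of △FAC]
6. B_y = -38/27  [2·signedArea(ECB) = 0 ∩ B is the centroid of △FAC]
   → B = (-103/27, -38/27)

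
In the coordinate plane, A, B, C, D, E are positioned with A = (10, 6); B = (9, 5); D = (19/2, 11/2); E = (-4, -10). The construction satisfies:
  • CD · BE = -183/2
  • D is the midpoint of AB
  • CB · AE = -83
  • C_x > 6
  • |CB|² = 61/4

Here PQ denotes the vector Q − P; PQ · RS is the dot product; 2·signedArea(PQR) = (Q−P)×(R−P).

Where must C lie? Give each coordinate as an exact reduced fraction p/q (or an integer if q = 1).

1. C_x = 13/2  [CD · BE = -183/2 ∩ CB · AE = -83]
2. C_y = 2  [CD · BE = -183/2 ∩ CB · AE = -83]
   → C = (13/2, 2)

C = (13/2, 2)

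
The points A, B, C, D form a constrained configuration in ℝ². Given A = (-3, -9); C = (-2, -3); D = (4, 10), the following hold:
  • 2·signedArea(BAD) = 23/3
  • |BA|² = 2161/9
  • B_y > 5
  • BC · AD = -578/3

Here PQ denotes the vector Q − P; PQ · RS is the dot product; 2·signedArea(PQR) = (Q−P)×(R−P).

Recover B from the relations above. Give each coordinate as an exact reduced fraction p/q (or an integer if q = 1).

1. B_x = 2  [BC · AD = -578/3 ∩ 2·signedArea(BAD) = 23/3]
2. B_y = 17/3  [BC · AD = -578/3 ∩ 2·signedArea(BAD) = 23/3]
   → B = (2, 17/3)

B = (2, 17/3)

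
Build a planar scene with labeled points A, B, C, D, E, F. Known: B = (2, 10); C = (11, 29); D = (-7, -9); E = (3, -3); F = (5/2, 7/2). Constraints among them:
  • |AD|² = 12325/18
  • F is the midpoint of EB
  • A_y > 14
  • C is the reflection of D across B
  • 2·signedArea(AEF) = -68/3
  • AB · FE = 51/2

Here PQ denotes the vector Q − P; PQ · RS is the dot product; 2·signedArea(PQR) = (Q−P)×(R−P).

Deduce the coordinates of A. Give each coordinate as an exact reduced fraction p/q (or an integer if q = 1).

A = (31/6, 85/6)

1. A_x = 31/6  [2·signedArea(AEF) = -68/3 ∩ AB · FE = 51/2]
2. A_y = 85/6  [2·signedArea(AEF) = -68/3 ∩ AB · FE = 51/2]
   → A = (31/6, 85/6)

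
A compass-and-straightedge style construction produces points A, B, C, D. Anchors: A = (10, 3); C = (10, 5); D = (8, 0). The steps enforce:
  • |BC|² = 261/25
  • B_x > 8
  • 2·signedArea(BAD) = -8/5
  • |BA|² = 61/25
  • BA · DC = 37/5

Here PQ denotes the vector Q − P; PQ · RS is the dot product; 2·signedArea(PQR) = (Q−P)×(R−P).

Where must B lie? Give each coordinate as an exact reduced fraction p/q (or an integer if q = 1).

1. B_x = 44/5  [BA · DC = 37/5 ∩ 2·signedArea(BAD) = -8/5]
2. B_y = 2  [BA · DC = 37/5 ∩ 2·signedArea(BAD) = -8/5]
   → B = (44/5, 2)

B = (44/5, 2)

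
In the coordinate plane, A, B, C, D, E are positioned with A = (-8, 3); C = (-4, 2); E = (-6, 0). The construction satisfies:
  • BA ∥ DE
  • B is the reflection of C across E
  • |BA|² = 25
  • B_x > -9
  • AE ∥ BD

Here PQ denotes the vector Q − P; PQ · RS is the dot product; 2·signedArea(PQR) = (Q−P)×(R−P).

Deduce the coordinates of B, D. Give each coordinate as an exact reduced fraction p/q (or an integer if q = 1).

B = (-8, -2)
D = (-6, -5)

1. B_x = -8  [B is the reflection of C across E]
2. B_y = -2  [B is the reflection of C across E]
   → B = (-8, -2)
3. D_x = -6  [BA ∥ DE ∩ AE ∥ BD]
4. D_y = -5  [BA ∥ DE ∩ AE ∥ BD]
   → D = (-6, -5)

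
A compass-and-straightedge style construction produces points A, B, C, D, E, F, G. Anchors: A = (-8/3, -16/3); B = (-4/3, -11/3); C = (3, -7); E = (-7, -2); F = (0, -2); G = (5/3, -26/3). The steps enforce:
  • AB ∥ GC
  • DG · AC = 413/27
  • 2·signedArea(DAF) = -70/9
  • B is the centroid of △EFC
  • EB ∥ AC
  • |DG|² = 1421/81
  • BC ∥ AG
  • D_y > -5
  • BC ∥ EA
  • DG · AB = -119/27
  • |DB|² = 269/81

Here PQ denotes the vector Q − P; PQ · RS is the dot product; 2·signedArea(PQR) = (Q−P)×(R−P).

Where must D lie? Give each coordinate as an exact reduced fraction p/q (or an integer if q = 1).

1. D_x = 1/9  [DG · AB = -119/27 ∩ DG · AC = 413/27]
2. D_y = -43/9  [DG · AB = -119/27 ∩ DG · AC = 413/27]
   → D = (1/9, -43/9)

D = (1/9, -43/9)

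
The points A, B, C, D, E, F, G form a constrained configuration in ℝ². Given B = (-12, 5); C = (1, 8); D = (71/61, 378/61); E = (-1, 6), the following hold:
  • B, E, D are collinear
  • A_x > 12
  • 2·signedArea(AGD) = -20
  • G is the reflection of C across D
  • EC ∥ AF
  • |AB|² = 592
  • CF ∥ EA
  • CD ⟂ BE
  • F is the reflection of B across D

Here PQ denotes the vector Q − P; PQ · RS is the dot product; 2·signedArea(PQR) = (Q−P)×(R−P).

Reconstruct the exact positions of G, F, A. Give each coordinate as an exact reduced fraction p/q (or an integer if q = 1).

A = (752/61, 329/61)
F = (874/61, 451/61)
G = (81/61, 268/61)

1. G_x = 81/61  [G is the reflection of C across D]
2. G_y = 268/61  [G is the reflection of C across D]
   → G = (81/61, 268/61)
3. F_x = 874/61  [F is the reflection of B across D]
4. F_y = 451/61  [F is the reflection of B across D]
   → F = (874/61, 451/61)
5. A_x = 752/61  [EC ∥ AF ∩ CF ∥ EA]
6. A_y = 329/61  [EC ∥ AF ∩ CF ∥ EA]
   → A = (752/61, 329/61)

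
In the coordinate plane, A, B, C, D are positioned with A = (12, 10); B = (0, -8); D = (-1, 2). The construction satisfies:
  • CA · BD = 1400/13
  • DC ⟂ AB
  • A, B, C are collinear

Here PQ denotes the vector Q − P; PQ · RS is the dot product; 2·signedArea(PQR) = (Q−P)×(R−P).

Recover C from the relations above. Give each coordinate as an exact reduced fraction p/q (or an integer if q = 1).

1. C_x = 56/13  [A, B, C are collinear ∩ DC ⟂ AB]
2. C_y = -20/13  [A, B, C are collinear ∩ DC ⟂ AB]
   → C = (56/13, -20/13)

C = (56/13, -20/13)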